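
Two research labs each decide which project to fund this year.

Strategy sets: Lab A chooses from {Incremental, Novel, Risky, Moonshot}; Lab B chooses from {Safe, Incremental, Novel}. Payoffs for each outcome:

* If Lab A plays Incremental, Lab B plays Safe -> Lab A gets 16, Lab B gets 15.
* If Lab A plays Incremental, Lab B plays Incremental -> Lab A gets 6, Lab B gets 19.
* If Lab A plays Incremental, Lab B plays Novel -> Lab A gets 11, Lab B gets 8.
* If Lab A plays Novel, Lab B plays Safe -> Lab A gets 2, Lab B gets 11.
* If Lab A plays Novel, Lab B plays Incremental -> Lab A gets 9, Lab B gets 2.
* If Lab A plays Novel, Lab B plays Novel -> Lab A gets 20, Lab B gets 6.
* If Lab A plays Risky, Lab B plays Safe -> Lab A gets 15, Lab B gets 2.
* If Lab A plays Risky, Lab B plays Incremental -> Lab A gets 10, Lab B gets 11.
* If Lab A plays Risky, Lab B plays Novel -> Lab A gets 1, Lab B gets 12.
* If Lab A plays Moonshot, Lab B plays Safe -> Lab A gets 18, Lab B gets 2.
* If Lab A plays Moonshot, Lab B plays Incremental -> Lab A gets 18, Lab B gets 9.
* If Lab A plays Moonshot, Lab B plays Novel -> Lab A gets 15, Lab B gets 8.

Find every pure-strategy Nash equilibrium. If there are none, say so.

The unique pure-strategy Nash equilibrium is (Moonshot, Incremental).

Check each profile: it is a Nash equilibrium iff no player can strictly gain by switching unilaterally.
(Incremental, Safe): Lab A can switch to Moonshot (16 → 18). Not NE.
(Incremental, Incremental): Lab A can switch to Novel (6 → 9). Not NE.
(Incremental, Novel): Lab A can switch to Novel (11 → 20). Not NE.
(Novel, Safe): Lab A can switch to Incremental (2 → 16). Not NE.
(Novel, Incremental): Lab A can switch to Risky (9 → 10). Not NE.
(Novel, Novel): Lab B can switch to Safe (6 → 11). Not NE.
(Risky, Safe): Lab A can switch to Incremental (15 → 16). Not NE.
(Risky, Incremental): Lab A can switch to Moonshot (10 → 18). Not NE.
(Risky, Novel): Lab A can switch to Incremental (1 → 11). Not NE.
(Moonshot, Safe): Lab B can switch to Incremental (2 → 9). Not NE.
(Moonshot, Incremental): Lab A gets 18, best alternative 10; Lab B gets 9, best alternative 8. No profitable deviation — NE.
(Moonshot, Novel): Lab A can switch to Novel (15 → 20). Not NE.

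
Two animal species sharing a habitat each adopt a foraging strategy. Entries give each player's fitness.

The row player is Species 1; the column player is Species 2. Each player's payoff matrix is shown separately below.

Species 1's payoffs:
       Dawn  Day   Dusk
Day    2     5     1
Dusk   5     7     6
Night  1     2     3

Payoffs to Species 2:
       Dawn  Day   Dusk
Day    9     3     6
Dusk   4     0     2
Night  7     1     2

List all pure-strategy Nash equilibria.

(Day, Dawn): Species 1 can switch to Dusk (2 → 5). Not NE.
(Day, Day): Species 1 can switch to Dusk (5 → 7). Not NE.
(Day, Dusk): Species 1 can switch to Dusk (1 → 6). Not NE.
(Dusk, Dawn): Species 1 gets 5, best alternative 2; Species 2 gets 4, best alternative 2. No profitable deviation — NE.
(Dusk, Day): Species 2 can switch to Dawn (0 → 4). Not NE.
(Dusk, Dusk): Species 2 can switch to Dawn (2 → 4). Not NE.
(Night, Dawn): Species 1 can switch to Day (1 → 2). Not NE.
(Night, Day): Species 1 can switch to Day (2 → 5). Not NE.
(Night, Dusk): Species 1 can switch to Dusk (3 → 6). Not NE.

The unique pure-strategy Nash equilibrium is (Dusk, Dawn).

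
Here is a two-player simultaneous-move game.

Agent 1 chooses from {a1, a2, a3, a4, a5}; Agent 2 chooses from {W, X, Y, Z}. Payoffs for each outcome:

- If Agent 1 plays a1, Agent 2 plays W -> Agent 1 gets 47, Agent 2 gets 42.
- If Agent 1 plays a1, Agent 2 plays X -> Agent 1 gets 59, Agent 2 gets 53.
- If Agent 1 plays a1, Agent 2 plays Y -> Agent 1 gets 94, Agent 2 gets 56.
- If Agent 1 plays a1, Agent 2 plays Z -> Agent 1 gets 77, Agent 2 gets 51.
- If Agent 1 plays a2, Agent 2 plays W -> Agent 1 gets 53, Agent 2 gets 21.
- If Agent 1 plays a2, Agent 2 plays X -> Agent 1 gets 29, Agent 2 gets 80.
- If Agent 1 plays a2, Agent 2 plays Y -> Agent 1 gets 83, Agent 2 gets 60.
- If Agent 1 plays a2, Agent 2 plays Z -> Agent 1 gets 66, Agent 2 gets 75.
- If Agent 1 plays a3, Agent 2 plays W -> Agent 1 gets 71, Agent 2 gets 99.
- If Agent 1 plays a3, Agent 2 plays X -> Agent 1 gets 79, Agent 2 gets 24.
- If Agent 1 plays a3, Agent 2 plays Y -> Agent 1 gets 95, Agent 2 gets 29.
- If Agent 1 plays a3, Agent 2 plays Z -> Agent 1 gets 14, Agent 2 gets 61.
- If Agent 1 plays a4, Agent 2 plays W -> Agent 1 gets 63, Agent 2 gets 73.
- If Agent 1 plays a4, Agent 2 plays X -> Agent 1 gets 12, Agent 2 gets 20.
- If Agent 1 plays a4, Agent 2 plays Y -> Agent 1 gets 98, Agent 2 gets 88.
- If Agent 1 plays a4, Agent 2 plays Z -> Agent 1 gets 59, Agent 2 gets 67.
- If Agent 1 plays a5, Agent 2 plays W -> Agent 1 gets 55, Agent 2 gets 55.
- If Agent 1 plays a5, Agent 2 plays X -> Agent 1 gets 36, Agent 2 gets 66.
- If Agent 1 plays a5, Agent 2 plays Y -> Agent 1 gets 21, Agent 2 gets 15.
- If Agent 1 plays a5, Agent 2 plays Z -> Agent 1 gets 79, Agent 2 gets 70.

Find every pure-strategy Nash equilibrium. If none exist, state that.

(a3, W); (a4, Y); (a5, Z)

Agent 1 against W: payoffs 47, 53, 71, 63, 55 → best response a3.
Agent 1 against X: payoffs 59, 29, 79, 12, 36 → best response a3.
Agent 1 against Y: payoffs 94, 83, 95, 98, 21 → best response a4.
Agent 1 against Z: payoffs 77, 66, 14, 59, 79 → best response a5.
Agent 2 against a1: payoffs 42, 53, 56, 51 → best response Y.
Agent 2 against a2: payoffs 21, 80, 60, 75 → best response X.
Agent 2 against a3: payoffs 99, 24, 29, 61 → best response W.
Agent 2 against a4: payoffs 73, 20, 88, 67 → best response Y.
Agent 2 against a5: payoffs 55, 66, 15, 70 → best response Z.
Mutual best responses: (a3, W); (a4, Y); (a5, Z).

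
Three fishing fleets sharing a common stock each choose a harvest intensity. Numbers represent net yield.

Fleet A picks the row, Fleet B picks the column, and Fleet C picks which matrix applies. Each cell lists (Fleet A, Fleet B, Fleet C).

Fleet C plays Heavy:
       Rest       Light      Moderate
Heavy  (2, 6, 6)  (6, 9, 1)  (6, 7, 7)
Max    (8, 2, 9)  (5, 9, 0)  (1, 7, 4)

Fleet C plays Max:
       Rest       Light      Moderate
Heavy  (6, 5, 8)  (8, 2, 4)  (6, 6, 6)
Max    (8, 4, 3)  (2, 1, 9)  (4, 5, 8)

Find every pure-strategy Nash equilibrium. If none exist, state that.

No pure-strategy Nash equilibrium.

Fleet A against (Rest, Heavy): payoffs 2, 8 → best response Max.
Fleet A against (Rest, Max): payoffs 6, 8 → best response Max.
Fleet A against (Light, Heavy): payoffs 6, 5 → best response Heavy.
Fleet A against (Light, Max): payoffs 8, 2 → best response Heavy.
Fleet A against (Moderate, Heavy): payoffs 6, 1 → best response Heavy.
Fleet A against (Moderate, Max): payoffs 6, 4 → best response Heavy.
Fleet B against (Heavy, Heavy): payoffs 6, 9, 7 → best response Light.
Fleet B against (Heavy, Max): payoffs 5, 2, 6 → best response Moderate.
Fleet B against (Max, Heavy): payoffs 2, 9, 7 → best response Light.
Fleet B against (Max, Max): payoffs 4, 1, 5 → best response Moderate.
Fleet C against (Heavy, Rest): payoffs 6, 8 → best response Max.
Fleet C against (Heavy, Light): payoffs 1, 4 → best response Max.
Fleet C against (Heavy, Moderate): payoffs 7, 6 → best response Heavy.
Fleet C against (Max, Rest): payoffs 9, 3 → best response Heavy.
Fleet C against (Max, Light): payoffs 0, 9 → best response Max.
Fleet C against (Max, Moderate): payoffs 4, 8 → best response Max.
No profile is a mutual best response for all players.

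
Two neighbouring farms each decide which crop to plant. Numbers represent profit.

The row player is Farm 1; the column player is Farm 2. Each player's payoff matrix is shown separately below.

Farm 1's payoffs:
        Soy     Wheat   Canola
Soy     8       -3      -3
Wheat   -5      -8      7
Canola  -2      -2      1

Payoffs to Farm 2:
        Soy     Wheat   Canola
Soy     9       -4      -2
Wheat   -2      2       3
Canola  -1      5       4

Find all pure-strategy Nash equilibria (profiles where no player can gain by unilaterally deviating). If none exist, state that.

Farm 1 against Soy: payoffs 8, -5, -2 → best response Soy.
Farm 1 against Wheat: payoffs -3, -8, -2 → best response Canola.
Farm 1 against Canola: payoffs -3, 7, 1 → best response Wheat.
Farm 2 against Soy: payoffs 9, -4, -2 → best response Soy.
Farm 2 against Wheat: payoffs -2, 2, 3 → best response Canola.
Farm 2 against Canola: payoffs -1, 5, 4 → best response Wheat.
Mutual best responses: (Soy, Soy); (Wheat, Canola); (Canola, Wheat).

Pure-strategy Nash equilibria: (Soy, Soy), (Wheat, Canola), (Canola, Wheat)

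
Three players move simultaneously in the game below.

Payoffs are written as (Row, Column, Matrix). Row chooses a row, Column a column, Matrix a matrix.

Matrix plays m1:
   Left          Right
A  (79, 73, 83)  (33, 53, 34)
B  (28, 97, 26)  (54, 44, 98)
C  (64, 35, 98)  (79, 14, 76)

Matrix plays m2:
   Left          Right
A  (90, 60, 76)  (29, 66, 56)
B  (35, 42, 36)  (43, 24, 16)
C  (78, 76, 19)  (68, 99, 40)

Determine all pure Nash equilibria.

Row against (Left, m1): payoffs 79, 28, 64 → best response A.
Row against (Left, m2): payoffs 90, 35, 78 → best response A.
Row against (Right, m1): payoffs 33, 54, 79 → best response C.
Row against (Right, m2): payoffs 29, 43, 68 → best response C.
Column against (A, m1): payoffs 73, 53 → best response Left.
Column against (A, m2): payoffs 60, 66 → best response Right.
Column against (B, m1): payoffs 97, 44 → best response Left.
Column against (B, m2): payoffs 42, 24 → best response Left.
Column against (C, m1): payoffs 35, 14 → best response Left.
Column against (C, m2): payoffs 76, 99 → best response Right.
Matrix against (A, Left): payoffs 83, 76 → best response m1.
Matrix against (A, Right): payoffs 34, 56 → best response m2.
Matrix against (B, Left): payoffs 26, 36 → best response m2.
Matrix against (B, Right): payoffs 98, 16 → best response m1.
Matrix against (C, Left): payoffs 98, 19 → best response m1.
Matrix against (C, Right): payoffs 76, 40 → best response m1.
Mutual best responses: (A, Left, m1).

Pure NE: (A, Left, m1)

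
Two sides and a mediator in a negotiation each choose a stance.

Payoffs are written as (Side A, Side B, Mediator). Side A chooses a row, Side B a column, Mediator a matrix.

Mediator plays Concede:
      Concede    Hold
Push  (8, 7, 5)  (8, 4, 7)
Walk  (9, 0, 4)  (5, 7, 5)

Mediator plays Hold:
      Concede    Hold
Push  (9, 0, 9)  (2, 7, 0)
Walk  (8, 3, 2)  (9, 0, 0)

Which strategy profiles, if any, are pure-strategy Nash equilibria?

Side A against (Concede, Concede): payoffs 8, 9 → best response Walk.
Side A against (Concede, Hold): payoffs 9, 8 → best response Push.
Side A against (Hold, Concede): payoffs 8, 5 → best response Push.
Side A against (Hold, Hold): payoffs 2, 9 → best response Walk.
Side B against (Push, Concede): payoffs 7, 4 → best response Concede.
Side B against (Push, Hold): payoffs 0, 7 → best response Hold.
Side B against (Walk, Concede): payoffs 0, 7 → best response Hold.
Side B against (Walk, Hold): payoffs 3, 0 → best response Concede.
Mediator against (Push, Concede): payoffs 5, 9 → best response Hold.
Mediator against (Push, Hold): payoffs 7, 0 → best response Concede.
Mediator against (Walk, Concede): payoffs 4, 2 → best response Concede.
Mediator against (Walk, Hold): payoffs 5, 0 → best response Concede.
No profile is a mutual best response for all players.

none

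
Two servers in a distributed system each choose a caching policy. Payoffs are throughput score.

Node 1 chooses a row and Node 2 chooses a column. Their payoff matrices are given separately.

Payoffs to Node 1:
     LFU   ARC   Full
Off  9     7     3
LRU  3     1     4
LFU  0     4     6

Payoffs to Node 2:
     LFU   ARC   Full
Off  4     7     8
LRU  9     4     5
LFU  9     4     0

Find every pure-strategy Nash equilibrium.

(Off, LFU): Node 2 can switch to ARC (4 → 7). Not NE.
(Off, ARC): Node 2 can switch to Full (7 → 8). Not NE.
(Off, Full): Node 1 can switch to LRU (3 → 4). Not NE.
(LRU, LFU): Node 1 can switch to Off (3 → 9). Not NE.
(LRU, ARC): Node 1 can switch to Off (1 → 7). Not NE.
(LRU, Full): Node 1 can switch to LFU (4 → 6). Not NE.
(LFU, LFU): Node 1 can switch to Off (0 → 9). Not NE.
(LFU, ARC): Node 1 can switch to Off (4 → 7). Not NE.
(LFU, Full): Node 2 can switch to LFU (0 → 9). Not NE.

none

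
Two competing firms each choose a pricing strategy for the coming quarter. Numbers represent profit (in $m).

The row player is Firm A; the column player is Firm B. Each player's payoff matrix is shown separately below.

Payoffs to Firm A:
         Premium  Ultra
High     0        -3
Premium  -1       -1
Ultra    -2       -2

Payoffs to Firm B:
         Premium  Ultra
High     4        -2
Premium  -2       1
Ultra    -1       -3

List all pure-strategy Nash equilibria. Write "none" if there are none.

Firm A against Premium: payoffs 0, -1, -2 → best response High.
Firm A against Ultra: payoffs -3, -1, -2 → best response Premium.
Firm B against High: payoffs 4, -2 → best response Premium.
Firm B against Premium: payoffs -2, 1 → best response Ultra.
Firm B against Ultra: payoffs -1, -3 → best response Premium.
Mutual best responses: (High, Premium); (Premium, Ultra).

(High, Premium), (Premium, Ultra)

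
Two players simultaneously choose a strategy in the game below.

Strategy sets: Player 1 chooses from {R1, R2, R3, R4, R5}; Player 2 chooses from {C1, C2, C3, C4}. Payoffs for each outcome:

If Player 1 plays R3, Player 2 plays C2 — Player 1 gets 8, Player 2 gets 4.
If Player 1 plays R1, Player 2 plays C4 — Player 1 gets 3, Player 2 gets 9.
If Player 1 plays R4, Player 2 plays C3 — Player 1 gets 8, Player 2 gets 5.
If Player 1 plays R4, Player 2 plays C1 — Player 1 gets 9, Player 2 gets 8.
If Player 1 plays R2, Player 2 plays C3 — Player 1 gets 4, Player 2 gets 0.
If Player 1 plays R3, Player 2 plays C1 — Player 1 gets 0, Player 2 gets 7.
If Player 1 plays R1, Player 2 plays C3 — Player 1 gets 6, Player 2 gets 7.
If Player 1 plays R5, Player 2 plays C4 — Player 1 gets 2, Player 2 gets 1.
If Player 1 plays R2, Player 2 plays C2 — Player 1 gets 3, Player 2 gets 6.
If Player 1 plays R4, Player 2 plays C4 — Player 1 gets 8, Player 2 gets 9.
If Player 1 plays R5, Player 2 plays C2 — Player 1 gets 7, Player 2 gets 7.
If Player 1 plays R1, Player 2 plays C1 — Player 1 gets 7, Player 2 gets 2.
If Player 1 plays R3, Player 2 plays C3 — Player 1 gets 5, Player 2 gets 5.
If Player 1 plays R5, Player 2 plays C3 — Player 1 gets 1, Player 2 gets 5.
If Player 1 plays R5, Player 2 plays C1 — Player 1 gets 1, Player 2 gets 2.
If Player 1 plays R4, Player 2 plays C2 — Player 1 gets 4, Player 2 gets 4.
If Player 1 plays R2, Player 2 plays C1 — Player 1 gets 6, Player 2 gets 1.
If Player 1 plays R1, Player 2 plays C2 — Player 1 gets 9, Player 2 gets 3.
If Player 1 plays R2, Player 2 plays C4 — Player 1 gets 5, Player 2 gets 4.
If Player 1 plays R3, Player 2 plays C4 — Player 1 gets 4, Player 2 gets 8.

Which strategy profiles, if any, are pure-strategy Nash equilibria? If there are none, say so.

(R4, C4)

Player 1 against C1: payoffs 7, 6, 0, 9, 1 → best response R4.
Player 1 against C2: payoffs 9, 3, 8, 4, 7 → best response R1.
Player 1 against C3: payoffs 6, 4, 5, 8, 1 → best response R4.
Player 1 against C4: payoffs 3, 5, 4, 8, 2 → best response R4.
Player 2 against R1: payoffs 2, 3, 7, 9 → best response C4.
Player 2 against R2: payoffs 1, 6, 0, 4 → best response C2.
Player 2 against R3: payoffs 7, 4, 5, 8 → best response C4.
Player 2 against R4: payoffs 8, 4, 5, 9 → best response C4.
Player 2 against R5: payoffs 2, 7, 5, 1 → best response C2.
Mutual best responses: (R4, C4).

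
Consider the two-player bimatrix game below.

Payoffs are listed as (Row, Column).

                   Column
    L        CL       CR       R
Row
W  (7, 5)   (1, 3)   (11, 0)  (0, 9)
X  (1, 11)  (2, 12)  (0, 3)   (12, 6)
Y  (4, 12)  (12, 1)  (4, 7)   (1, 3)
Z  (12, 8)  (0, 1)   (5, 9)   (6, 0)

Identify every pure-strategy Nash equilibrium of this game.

No pure-strategy Nash equilibrium.

Row against L: payoffs 7, 1, 4, 12 → best response Z.
Row against CL: payoffs 1, 2, 12, 0 → best response Y.
Row against CR: payoffs 11, 0, 4, 5 → best response W.
Row against R: payoffs 0, 12, 1, 6 → best response X.
Column against W: payoffs 5, 3, 0, 9 → best response R.
Column against X: payoffs 11, 12, 3, 6 → best response CL.
Column against Y: payoffs 12, 1, 7, 3 → best response L.
Column against Z: payoffs 8, 1, 9, 0 → best response CR.
No profile is a mutual best response for all players.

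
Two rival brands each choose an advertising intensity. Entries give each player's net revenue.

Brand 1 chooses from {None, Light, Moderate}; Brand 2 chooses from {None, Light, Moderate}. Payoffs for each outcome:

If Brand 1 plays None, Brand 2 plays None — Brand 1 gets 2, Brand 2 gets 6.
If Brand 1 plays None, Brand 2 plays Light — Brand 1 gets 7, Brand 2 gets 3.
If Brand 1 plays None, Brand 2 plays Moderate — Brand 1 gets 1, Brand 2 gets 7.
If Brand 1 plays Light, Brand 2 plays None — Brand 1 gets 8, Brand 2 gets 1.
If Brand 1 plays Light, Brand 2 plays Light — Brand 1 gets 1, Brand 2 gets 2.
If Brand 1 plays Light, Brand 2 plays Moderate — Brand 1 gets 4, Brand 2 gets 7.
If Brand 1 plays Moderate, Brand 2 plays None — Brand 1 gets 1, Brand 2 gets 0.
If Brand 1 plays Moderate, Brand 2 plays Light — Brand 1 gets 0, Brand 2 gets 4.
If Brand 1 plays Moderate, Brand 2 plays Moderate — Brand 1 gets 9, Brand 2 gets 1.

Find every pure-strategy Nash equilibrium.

Check each profile: it is a Nash equilibrium iff no player can strictly gain by switching unilaterally.
(None, None): Brand 1 can switch to Light (2 → 8). Not NE.
(None, Light): Brand 2 can switch to None (3 → 6). Not NE.
(None, Moderate): Brand 1 can switch to Light (1 → 4). Not NE.
(Light, None): Brand 2 can switch to Light (1 → 2). Not NE.
(Light, Light): Brand 1 can switch to None (1 → 7). Not NE.
(Light, Moderate): Brand 1 can switch to Moderate (4 → 9). Not NE.
(Moderate, None): Brand 1 can switch to None (1 → 2). Not NE.
(Moderate, Light): Brand 1 can switch to None (0 → 7). Not NE.
(Moderate, Moderate): Brand 2 can switch to Light (1 → 4). Not NE.

This game has no pure Nash equilibrium.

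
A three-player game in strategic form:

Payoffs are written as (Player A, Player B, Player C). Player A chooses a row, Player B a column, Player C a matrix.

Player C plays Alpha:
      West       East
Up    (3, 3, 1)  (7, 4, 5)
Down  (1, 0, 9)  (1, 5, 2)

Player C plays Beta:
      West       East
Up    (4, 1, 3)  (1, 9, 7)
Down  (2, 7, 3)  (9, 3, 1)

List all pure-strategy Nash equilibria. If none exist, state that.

No pure-strategy Nash equilibrium.

(Up, West, Alpha): Player B can switch to East (3 → 4). Not NE.
(Up, West, Beta): Player B can switch to East (1 → 9). Not NE.
(Up, East, Alpha): Player C can switch to Beta (5 → 7). Not NE.
(Up, East, Beta): Player A can switch to Down (1 → 9). Not NE.
(Down, West, Alpha): Player A can switch to Up (1 → 3). Not NE.
(Down, West, Beta): Player A can switch to Up (2 → 4). Not NE.
(The remaining 2 profiles each have a profitable deviation by the same check.)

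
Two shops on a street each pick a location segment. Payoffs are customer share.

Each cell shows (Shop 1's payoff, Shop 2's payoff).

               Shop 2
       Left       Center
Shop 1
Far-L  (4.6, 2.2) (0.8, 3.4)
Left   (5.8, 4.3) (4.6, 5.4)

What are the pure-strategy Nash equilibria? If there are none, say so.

(Far-L, Left): Shop 1 can switch to Left (4.6 → 5.8). Not NE.
(Far-L, Center): Shop 1 can switch to Left (0.8 → 4.6). Not NE.
(Left, Left): Shop 2 can switch to Center (4.3 → 5.4). Not NE.
(Left, Center): Shop 1 gets 4.6, best alternative 0.8; Shop 2 gets 5.4, best alternative 4.3. No profitable deviation — NE.

The unique pure-strategy Nash equilibrium is (Left, Center).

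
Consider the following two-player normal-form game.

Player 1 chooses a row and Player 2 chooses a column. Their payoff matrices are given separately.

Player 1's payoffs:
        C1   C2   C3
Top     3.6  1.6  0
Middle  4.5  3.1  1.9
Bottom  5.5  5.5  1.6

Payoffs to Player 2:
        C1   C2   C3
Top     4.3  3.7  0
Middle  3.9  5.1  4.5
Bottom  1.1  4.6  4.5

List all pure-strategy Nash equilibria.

(Top, C1): Player 1 can switch to Middle (3.6 → 4.5). Not NE.
(Top, C2): Player 1 can switch to Middle (1.6 → 3.1). Not NE.
(Top, C3): Player 1 can switch to Middle (0 → 1.9). Not NE.
(Middle, C1): Player 1 can switch to Bottom (4.5 → 5.5). Not NE.
(Middle, C2): Player 1 can switch to Bottom (3.1 → 5.5). Not NE.
(Middle, C3): Player 2 can switch to C2 (4.5 → 5.1). Not NE.
(Bottom, C1): Player 2 can switch to C2 (1.1 → 4.6). Not NE.
(Bottom, C2): Player 1 gets 5.5, best alternative 3.1; Player 2 gets 4.6, best alternative 4.5. No profitable deviation — NE.
(Bottom, C3): Player 1 can switch to Middle (1.6 → 1.9). Not NE.

Pure NE: (Bottom, C2)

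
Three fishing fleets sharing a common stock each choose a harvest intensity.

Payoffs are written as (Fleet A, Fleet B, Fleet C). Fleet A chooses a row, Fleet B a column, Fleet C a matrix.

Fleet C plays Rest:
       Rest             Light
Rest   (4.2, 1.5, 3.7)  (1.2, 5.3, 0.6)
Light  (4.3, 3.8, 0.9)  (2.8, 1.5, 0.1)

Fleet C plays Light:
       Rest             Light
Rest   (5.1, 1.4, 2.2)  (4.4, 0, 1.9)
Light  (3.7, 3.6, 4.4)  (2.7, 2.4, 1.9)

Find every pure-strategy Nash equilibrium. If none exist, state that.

For each strategy profile, look for a profitable unilateral deviation.
(Rest, Rest, Rest): Fleet A can switch to Light (4.2 → 4.3). Not NE.
(Rest, Rest, Light): Fleet C can switch to Rest (2.2 → 3.7). Not NE.
(Rest, Light, Rest): Fleet A can switch to Light (1.2 → 2.8). Not NE.
(Rest, Light, Light): Fleet B can switch to Rest (0 → 1.4). Not NE.
(Light, Rest, Rest): Fleet C can switch to Light (0.9 → 4.4). Not NE.
(Light, Rest, Light): Fleet A can switch to Rest (3.7 → 5.1). Not NE.
(Light, Light, Rest): Fleet B can switch to Rest (1.5 → 3.8). Not NE.
(Light, Light, Light): Fleet A can switch to Rest (2.7 → 4.4). Not NE.

There is no pure-strategy Nash equilibrium.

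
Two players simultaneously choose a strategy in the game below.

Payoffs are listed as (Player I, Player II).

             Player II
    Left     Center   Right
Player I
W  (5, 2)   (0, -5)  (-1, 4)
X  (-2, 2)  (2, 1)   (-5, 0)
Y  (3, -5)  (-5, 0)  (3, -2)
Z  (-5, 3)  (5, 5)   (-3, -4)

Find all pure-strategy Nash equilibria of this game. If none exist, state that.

(W, Left): Player II can switch to Right (2 → 4). Not NE.
(W, Center): Player I can switch to X (0 → 2). Not NE.
(W, Right): Player I can switch to Y (-1 → 3). Not NE.
(X, Left): Player I can switch to W (-2 → 5). Not NE.
(X, Center): Player I can switch to Z (2 → 5). Not NE.
(X, Right): Player I can switch to W (-5 → -1). Not NE.
(Y, Left): Player I can switch to W (3 → 5). Not NE.
(Y, Center): Player I can switch to W (-5 → 0). Not NE.
(Y, Right): Player II can switch to Center (-2 → 0). Not NE.
(Z, Left): Player I can switch to W (-5 → 5). Not NE.
(Z, Center): Player I gets 5, best alternative 2; Player II gets 5, best alternative 3. No profitable deviation — NE.
(The remaining 1 profile has a profitable deviation by the same check.)

The unique pure-strategy Nash equilibrium is (Z, Center).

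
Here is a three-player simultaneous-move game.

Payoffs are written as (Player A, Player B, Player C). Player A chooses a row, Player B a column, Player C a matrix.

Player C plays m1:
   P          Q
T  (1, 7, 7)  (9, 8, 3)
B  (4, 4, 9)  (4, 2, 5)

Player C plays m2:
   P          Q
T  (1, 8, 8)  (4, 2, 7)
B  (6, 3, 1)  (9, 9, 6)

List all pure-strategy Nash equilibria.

Player A against (P, m1): payoffs 1, 4 → best response B.
Player A against (P, m2): payoffs 1, 6 → best response B.
Player A against (Q, m1): payoffs 9, 4 → best response T.
Player A against (Q, m2): payoffs 4, 9 → best response B.
Player B against (T, m1): payoffs 7, 8 → best response Q.
Player B against (T, m2): payoffs 8, 2 → best response P.
Player B against (B, m1): payoffs 4, 2 → best response P.
Player B against (B, m2): payoffs 3, 9 → best response Q.
Player C against (T, P): payoffs 7, 8 → best response m2.
Player C against (T, Q): payoffs 3, 7 → best response m2.
Player C against (B, P): payoffs 9, 1 → best response m1.
Player C against (B, Q): payoffs 5, 6 → best response m2.
Mutual best responses: (B, P, m1); (B, Q, m2).

Pure-strategy Nash equilibria: (B, P, m1), (B, Q, m2)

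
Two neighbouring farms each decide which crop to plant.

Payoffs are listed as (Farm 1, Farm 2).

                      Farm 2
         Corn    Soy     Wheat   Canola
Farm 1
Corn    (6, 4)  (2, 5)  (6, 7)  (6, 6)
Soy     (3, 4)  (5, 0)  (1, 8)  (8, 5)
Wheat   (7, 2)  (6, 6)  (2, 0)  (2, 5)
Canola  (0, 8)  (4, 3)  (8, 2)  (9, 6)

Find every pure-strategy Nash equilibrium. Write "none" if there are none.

The unique pure-strategy Nash equilibrium is (Wheat, Soy).

Farm 1 against Corn: payoffs 6, 3, 7, 0 → best response Wheat.
Farm 1 against Soy: payoffs 2, 5, 6, 4 → best response Wheat.
Farm 1 against Wheat: payoffs 6, 1, 2, 8 → best response Canola.
Farm 1 against Canola: payoffs 6, 8, 2, 9 → best response Canola.
Farm 2 against Corn: payoffs 4, 5, 7, 6 → best response Wheat.
Farm 2 against Soy: payoffs 4, 0, 8, 5 → best response Wheat.
Farm 2 against Wheat: payoffs 2, 6, 0, 5 → best response Soy.
Farm 2 against Canola: payoffs 8, 3, 2, 6 → best response Corn.
Mutual best responses: (Wheat, Soy).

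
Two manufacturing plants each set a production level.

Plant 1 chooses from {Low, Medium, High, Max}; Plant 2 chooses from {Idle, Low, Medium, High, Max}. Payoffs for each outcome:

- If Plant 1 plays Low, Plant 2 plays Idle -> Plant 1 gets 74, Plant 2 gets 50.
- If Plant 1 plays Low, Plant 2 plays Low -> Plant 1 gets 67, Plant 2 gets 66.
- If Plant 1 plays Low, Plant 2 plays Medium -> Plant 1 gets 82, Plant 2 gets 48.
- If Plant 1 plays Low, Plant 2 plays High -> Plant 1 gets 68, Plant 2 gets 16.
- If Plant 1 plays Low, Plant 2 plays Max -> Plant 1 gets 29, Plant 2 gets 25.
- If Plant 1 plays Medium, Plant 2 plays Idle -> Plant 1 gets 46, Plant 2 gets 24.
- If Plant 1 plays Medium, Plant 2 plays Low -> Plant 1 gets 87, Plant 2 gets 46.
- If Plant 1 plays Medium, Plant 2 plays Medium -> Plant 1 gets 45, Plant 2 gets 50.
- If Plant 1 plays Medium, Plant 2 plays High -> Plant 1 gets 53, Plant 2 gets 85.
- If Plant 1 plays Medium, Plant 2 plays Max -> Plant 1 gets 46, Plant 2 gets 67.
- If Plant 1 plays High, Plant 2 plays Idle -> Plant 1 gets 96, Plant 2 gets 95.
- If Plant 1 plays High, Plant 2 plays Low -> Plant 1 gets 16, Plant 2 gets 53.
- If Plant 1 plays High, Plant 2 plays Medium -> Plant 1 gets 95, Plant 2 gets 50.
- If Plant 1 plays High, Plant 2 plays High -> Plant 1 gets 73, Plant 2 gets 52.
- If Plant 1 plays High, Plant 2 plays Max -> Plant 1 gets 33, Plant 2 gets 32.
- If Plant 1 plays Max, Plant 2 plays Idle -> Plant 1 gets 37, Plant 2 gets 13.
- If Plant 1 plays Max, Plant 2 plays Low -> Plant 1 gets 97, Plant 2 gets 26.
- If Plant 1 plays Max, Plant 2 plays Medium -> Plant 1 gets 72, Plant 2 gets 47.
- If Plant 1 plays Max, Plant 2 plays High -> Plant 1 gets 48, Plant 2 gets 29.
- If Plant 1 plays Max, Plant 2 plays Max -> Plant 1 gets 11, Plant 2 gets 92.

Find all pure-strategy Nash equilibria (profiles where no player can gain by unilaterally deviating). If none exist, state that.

The unique pure-strategy Nash equilibrium is (High, Idle).

For each player, find the best response to each opponent profile; mutual best responses are the pure NE.
Plant 1 against Idle: payoffs 74, 46, 96, 37 → best response High.
Plant 1 against Low: payoffs 67, 87, 16, 97 → best response Max.
Plant 1 against Medium: payoffs 82, 45, 95, 72 → best response High.
Plant 1 against High: payoffs 68, 53, 73, 48 → best response High.
Plant 1 against Max: payoffs 29, 46, 33, 11 → best response Medium.
Plant 2 against Low: payoffs 50, 66, 48, 16, 25 → best response Low.
Plant 2 against Medium: payoffs 24, 46, 50, 85, 67 → best response High.
Plant 2 against High: payoffs 95, 53, 50, 52, 32 → best response Idle.
Plant 2 against Max: payoffs 13, 26, 47, 29, 92 → best response Max.
Mutual best responses: (High, Idle).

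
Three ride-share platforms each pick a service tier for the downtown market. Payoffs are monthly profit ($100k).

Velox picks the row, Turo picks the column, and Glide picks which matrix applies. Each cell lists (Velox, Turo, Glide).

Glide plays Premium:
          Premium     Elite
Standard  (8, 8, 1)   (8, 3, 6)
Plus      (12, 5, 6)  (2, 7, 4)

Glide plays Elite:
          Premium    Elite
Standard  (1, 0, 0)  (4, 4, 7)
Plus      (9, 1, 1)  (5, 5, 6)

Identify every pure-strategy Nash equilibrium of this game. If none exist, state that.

The unique pure-strategy Nash equilibrium is (Plus, Elite, Elite).

(Standard, Premium, Premium): Velox can switch to Plus (8 → 12). Not NE.
(Standard, Premium, Elite): Velox can switch to Plus (1 → 9). Not NE.
(Standard, Elite, Premium): Turo can switch to Premium (3 → 8). Not NE.
(Standard, Elite, Elite): Velox can switch to Plus (4 → 5). Not NE.
(Plus, Premium, Premium): Turo can switch to Elite (5 → 7). Not NE.
(Plus, Premium, Elite): Turo can switch to Elite (1 → 5). Not NE.
(Plus, Elite, Elite): Velox gets 5, best alternative 4; Turo gets 5, best alternative 1; Glide gets 6, best alternative 4. No profitable deviation — NE.
(The remaining 1 profile has a profitable deviation by the same check.)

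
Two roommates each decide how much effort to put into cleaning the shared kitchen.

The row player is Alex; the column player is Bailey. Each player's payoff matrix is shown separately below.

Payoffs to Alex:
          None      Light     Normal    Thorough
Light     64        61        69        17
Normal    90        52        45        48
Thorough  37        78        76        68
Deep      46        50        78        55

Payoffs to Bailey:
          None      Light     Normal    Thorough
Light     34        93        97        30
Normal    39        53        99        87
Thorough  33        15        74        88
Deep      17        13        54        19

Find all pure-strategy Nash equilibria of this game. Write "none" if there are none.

Check each profile: it is a Nash equilibrium iff no player can strictly gain by switching unilaterally.
(Light, None): Alex can switch to Normal (64 → 90). Not NE.
(Light, Light): Alex can switch to Thorough (61 → 78). Not NE.
(Light, Normal): Alex can switch to Thorough (69 → 76). Not NE.
(Light, Thorough): Alex can switch to Normal (17 → 48). Not NE.
(Normal, None): Bailey can switch to Light (39 → 53). Not NE.
(Normal, Light): Alex can switch to Light (52 → 61). Not NE.
(Normal, Normal): Alex can switch to Light (45 → 69). Not NE.
(Normal, Thorough): Alex can switch to Thorough (48 → 68). Not NE.
(Thorough, None): Alex can switch to Light (37 → 64). Not NE.
(Thorough, Light): Bailey can switch to None (15 → 33). Not NE.
(Thorough, Normal): Alex can switch to Deep (76 → 78). Not NE.
(Thorough, Thorough): Alex gets 68, best alternative 55; Bailey gets 88, best alternative 74. No profitable deviation — NE.
(Deep, None): Alex can switch to Light (46 → 64). Not NE.
(Deep, Normal): Alex gets 78, best alternative 76; Bailey gets 54, best alternative 19. No profitable deviation — NE.
(The remaining 2 profiles each have a profitable deviation by the same check.)

(Thorough, Thorough), (Deep, Normal)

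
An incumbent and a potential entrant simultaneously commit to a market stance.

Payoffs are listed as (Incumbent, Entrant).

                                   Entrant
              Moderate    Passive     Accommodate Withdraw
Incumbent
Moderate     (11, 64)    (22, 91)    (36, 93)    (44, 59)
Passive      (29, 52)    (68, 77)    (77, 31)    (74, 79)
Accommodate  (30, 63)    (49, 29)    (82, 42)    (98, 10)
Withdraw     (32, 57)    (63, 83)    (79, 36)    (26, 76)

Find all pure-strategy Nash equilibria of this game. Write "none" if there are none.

Incumbent against Moderate: payoffs 11, 29, 30, 32 → best response Withdraw.
Incumbent against Passive: payoffs 22, 68, 49, 63 → best response Passive.
Incumbent against Accommodate: payoffs 36, 77, 82, 79 → best response Accommodate.
Incumbent against Withdraw: payoffs 44, 74, 98, 26 → best response Accommodate.
Entrant against Moderate: payoffs 64, 91, 93, 59 → best response Accommodate.
Entrant against Passive: payoffs 52, 77, 31, 79 → best response Withdraw.
Entrant against Accommodate: payoffs 63, 29, 42, 10 → best response Moderate.
Entrant against Withdraw: payoffs 57, 83, 36, 76 → best response Passive.
No profile is a mutual best response for all players.

There is no pure-strategy Nash equilibrium.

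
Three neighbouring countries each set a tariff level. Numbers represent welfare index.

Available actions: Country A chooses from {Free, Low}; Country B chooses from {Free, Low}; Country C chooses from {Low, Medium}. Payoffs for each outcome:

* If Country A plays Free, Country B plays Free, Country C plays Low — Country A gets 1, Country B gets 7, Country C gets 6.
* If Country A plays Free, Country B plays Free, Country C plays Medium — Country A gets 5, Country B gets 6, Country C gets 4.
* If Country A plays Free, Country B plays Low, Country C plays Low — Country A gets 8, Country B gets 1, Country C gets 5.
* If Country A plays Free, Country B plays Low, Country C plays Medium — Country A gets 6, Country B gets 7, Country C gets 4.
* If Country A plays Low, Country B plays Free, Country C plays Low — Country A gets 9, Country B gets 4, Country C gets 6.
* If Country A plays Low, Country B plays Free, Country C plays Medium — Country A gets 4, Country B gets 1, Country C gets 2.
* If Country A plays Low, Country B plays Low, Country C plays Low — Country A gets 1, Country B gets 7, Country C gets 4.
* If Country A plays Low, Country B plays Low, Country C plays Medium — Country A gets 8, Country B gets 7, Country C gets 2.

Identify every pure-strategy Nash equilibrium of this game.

This game has no pure Nash equilibrium.

Country A against (Free, Low): payoffs 1, 9 → best response Low.
Country A against (Free, Medium): payoffs 5, 4 → best response Free.
Country A against (Low, Low): payoffs 8, 1 → best response Free.
Country A against (Low, Medium): payoffs 6, 8 → best response Low.
Country B against (Free, Low): payoffs 7, 1 → best response Free.
Country B against (Free, Medium): payoffs 6, 7 → best response Low.
Country B against (Low, Low): payoffs 4, 7 → best response Low.
Country B against (Low, Medium): payoffs 1, 7 → best response Low.
Country C against (Free, Free): payoffs 6, 4 → best response Low.
Country C against (Free, Low): payoffs 5, 4 → best response Low.
Country C against (Low, Free): payoffs 6, 2 → best response Low.
Country C against (Low, Low): payoffs 4, 2 → best response Low.
No profile is a mutual best response for all players.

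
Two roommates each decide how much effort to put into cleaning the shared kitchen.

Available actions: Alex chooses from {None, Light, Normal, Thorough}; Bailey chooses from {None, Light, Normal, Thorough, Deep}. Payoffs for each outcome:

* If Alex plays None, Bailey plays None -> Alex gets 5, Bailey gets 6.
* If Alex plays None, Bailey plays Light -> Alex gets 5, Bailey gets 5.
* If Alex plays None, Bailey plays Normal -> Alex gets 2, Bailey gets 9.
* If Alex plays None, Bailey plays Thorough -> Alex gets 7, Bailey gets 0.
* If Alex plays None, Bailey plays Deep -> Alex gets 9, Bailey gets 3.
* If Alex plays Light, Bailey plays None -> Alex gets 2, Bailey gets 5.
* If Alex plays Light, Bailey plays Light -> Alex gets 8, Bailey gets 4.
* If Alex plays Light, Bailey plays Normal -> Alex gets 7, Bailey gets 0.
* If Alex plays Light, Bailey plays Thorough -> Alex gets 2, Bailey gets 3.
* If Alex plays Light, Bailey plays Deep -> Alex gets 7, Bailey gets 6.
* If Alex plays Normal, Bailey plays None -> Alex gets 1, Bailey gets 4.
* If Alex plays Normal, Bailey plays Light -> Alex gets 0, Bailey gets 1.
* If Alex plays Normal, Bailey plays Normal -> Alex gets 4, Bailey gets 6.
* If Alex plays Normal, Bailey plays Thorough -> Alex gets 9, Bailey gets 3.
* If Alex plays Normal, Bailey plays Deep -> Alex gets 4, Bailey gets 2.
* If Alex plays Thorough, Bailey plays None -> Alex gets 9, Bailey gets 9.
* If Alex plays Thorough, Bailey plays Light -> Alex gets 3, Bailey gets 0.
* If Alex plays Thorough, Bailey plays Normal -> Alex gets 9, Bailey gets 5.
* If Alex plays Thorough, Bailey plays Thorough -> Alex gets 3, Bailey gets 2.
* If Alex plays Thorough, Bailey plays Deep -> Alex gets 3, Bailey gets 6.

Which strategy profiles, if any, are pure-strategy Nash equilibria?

Mark each player's best response to every combination of opponents' strategies; a profile where every player is best-responding is a pure Nash equilibrium.
Alex against None: payoffs 5, 2, 1, 9 → best response Thorough.
Alex against Light: payoffs 5, 8, 0, 3 → best response Light.
Alex against Normal: payoffs 2, 7, 4, 9 → best response Thorough.
Alex against Thorough: payoffs 7, 2, 9, 3 → best response Normal.
Alex against Deep: payoffs 9, 7, 4, 3 → best response None.
Bailey against None: payoffs 6, 5, 9, 0, 3 → best response Normal.
Bailey against Light: payoffs 5, 4, 0, 3, 6 → best response Deep.
Bailey against Normal: payoffs 4, 1, 6, 3, 2 → best response Normal.
Bailey against Thorough: payoffs 9, 0, 5, 2, 6 → best response None.
Mutual best responses: (Thorough, None).

The unique pure-strategy Nash equilibrium is (Thorough, None).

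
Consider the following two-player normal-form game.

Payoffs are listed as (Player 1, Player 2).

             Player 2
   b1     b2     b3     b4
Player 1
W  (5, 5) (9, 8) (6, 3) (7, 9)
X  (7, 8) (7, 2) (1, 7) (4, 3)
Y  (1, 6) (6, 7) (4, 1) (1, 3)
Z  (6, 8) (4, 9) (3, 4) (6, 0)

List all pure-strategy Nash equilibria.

(W, b1): Player 1 can switch to X (5 → 7). Not NE.
(W, b2): Player 2 can switch to b4 (8 → 9). Not NE.
(W, b3): Player 2 can switch to b1 (3 → 5). Not NE.
(W, b4): Player 1 gets 7, best alternative 6; Player 2 gets 9, best alternative 8. No profitable deviation — NE.
(X, b1): Player 1 gets 7, best alternative 6; Player 2 gets 8, best alternative 7. No profitable deviation — NE.
(X, b2): Player 1 can switch to W (7 → 9). Not NE.
(X, b3): Player 1 can switch to W (1 → 6). Not NE.
(X, b4): Player 1 can switch to W (4 → 7). Not NE.
(Y, b1): Player 1 can switch to W (1 → 5). Not NE.
(Y, b2): Player 1 can switch to W (6 → 9). Not NE.
(The remaining 6 profiles each have a profitable deviation by the same check.)

The pure Nash equilibria are (W, b4) and (X, b1).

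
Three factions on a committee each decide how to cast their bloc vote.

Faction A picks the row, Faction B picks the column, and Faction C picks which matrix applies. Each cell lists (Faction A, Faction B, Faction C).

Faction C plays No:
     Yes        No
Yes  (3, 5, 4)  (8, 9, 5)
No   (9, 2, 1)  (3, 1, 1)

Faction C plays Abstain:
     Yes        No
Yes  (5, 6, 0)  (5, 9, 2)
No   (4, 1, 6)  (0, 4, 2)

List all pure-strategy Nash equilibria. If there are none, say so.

Pure NE: (Yes, No, No)

Faction A against (Yes, No): payoffs 3, 9 → best response No.
Faction A against (Yes, Abstain): payoffs 5, 4 → best response Yes.
Faction A against (No, No): payoffs 8, 3 → best response Yes.
Faction A against (No, Abstain): payoffs 5, 0 → best response Yes.
Faction B against (Yes, No): payoffs 5, 9 → best response No.
Faction B against (Yes, Abstain): payoffs 6, 9 → best response No.
Faction B against (No, No): payoffs 2, 1 → best response Yes.
Faction B against (No, Abstain): payoffs 1, 4 → best response No.
Faction C against (Yes, Yes): payoffs 4, 0 → best response No.
Faction C against (Yes, No): payoffs 5, 2 → best response No.
Faction C against (No, Yes): payoffs 1, 6 → best response Abstain.
Faction C against (No, No): payoffs 1, 2 → best response Abstain.
Mutual best responses: (Yes, No, No).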